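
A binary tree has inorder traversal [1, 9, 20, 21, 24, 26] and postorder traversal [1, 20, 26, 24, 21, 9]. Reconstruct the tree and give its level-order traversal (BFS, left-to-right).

Inorder:   [1, 9, 20, 21, 24, 26]
Postorder: [1, 20, 26, 24, 21, 9]
Algorithm: postorder visits root last, so walk postorder right-to-left;
each value is the root of the current inorder slice — split it at that
value, recurse on the right subtree first, then the left.
Recursive splits:
  root=9; inorder splits into left=[1], right=[20, 21, 24, 26]
  root=21; inorder splits into left=[20], right=[24, 26]
  root=24; inorder splits into left=[], right=[26]
  root=26; inorder splits into left=[], right=[]
  root=20; inorder splits into left=[], right=[]
  root=1; inorder splits into left=[], right=[]
Reconstructed level-order: [9, 1, 21, 20, 24, 26]


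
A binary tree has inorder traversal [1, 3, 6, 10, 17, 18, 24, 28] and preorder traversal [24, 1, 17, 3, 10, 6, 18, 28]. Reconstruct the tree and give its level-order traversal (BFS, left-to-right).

Inorder:  [1, 3, 6, 10, 17, 18, 24, 28]
Preorder: [24, 1, 17, 3, 10, 6, 18, 28]
Algorithm: preorder visits root first, so consume preorder in order;
for each root, split the current inorder slice at that value into
left-subtree inorder and right-subtree inorder, then recurse.
Recursive splits:
  root=24; inorder splits into left=[1, 3, 6, 10, 17, 18], right=[28]
  root=1; inorder splits into left=[], right=[3, 6, 10, 17, 18]
  root=17; inorder splits into left=[3, 6, 10], right=[18]
  root=3; inorder splits into left=[], right=[6, 10]
  root=10; inorder splits into left=[6], right=[]
  root=6; inorder splits into left=[], right=[]
  root=18; inorder splits into left=[], right=[]
  root=28; inorder splits into left=[], right=[]
Reconstructed level-order: [24, 1, 28, 17, 3, 18, 10, 6]


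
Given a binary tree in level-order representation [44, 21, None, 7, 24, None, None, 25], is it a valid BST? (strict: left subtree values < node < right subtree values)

Level-order array: [44, 21, None, 7, 24, None, None, 25]
Validate using subtree bounds (lo, hi): at each node, require lo < value < hi,
then recurse left with hi=value and right with lo=value.
Preorder trace (stopping at first violation):
  at node 44 with bounds (-inf, +inf): OK
  at node 21 with bounds (-inf, 44): OK
  at node 7 with bounds (-inf, 21): OK
  at node 24 with bounds (21, 44): OK
  at node 25 with bounds (21, 24): VIOLATION
Node 25 violates its bound: not (21 < 25 < 24).
Result: Not a valid BST


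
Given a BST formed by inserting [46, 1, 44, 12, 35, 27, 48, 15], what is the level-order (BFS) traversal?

Tree insertion order: [46, 1, 44, 12, 35, 27, 48, 15]
Tree (level-order array): [46, 1, 48, None, 44, None, None, 12, None, None, 35, 27, None, 15]
BFS from the root, enqueuing left then right child of each popped node:
  queue [46] -> pop 46, enqueue [1, 48], visited so far: [46]
  queue [1, 48] -> pop 1, enqueue [44], visited so far: [46, 1]
  queue [48, 44] -> pop 48, enqueue [none], visited so far: [46, 1, 48]
  queue [44] -> pop 44, enqueue [12], visited so far: [46, 1, 48, 44]
  queue [12] -> pop 12, enqueue [35], visited so far: [46, 1, 48, 44, 12]
  queue [35] -> pop 35, enqueue [27], visited so far: [46, 1, 48, 44, 12, 35]
  queue [27] -> pop 27, enqueue [15], visited so far: [46, 1, 48, 44, 12, 35, 27]
  queue [15] -> pop 15, enqueue [none], visited so far: [46, 1, 48, 44, 12, 35, 27, 15]
Result: [46, 1, 48, 44, 12, 35, 27, 15]


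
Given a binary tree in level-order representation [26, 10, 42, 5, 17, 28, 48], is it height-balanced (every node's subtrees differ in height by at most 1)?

Tree (level-order array): [26, 10, 42, 5, 17, 28, 48]
Definition: a tree is height-balanced if, at every node, |h(left) - h(right)| <= 1 (empty subtree has height -1).
Bottom-up per-node check:
  node 5: h_left=-1, h_right=-1, diff=0 [OK], height=0
  node 17: h_left=-1, h_right=-1, diff=0 [OK], height=0
  node 10: h_left=0, h_right=0, diff=0 [OK], height=1
  node 28: h_left=-1, h_right=-1, diff=0 [OK], height=0
  node 48: h_left=-1, h_right=-1, diff=0 [OK], height=0
  node 42: h_left=0, h_right=0, diff=0 [OK], height=1
  node 26: h_left=1, h_right=1, diff=0 [OK], height=2
All nodes satisfy the balance condition.
Result: Balanced


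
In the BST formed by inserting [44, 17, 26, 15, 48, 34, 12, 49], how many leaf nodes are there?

Tree built from: [44, 17, 26, 15, 48, 34, 12, 49]
Tree (level-order array): [44, 17, 48, 15, 26, None, 49, 12, None, None, 34]
Rule: A leaf has 0 children.
Per-node child counts:
  node 44: 2 child(ren)
  node 17: 2 child(ren)
  node 15: 1 child(ren)
  node 12: 0 child(ren)
  node 26: 1 child(ren)
  node 34: 0 child(ren)
  node 48: 1 child(ren)
  node 49: 0 child(ren)
Matching nodes: [12, 34, 49]
Count of leaf nodes: 3


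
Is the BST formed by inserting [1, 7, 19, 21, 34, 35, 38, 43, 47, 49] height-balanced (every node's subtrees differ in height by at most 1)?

Tree (level-order array): [1, None, 7, None, 19, None, 21, None, 34, None, 35, None, 38, None, 43, None, 47, None, 49]
Definition: a tree is height-balanced if, at every node, |h(left) - h(right)| <= 1 (empty subtree has height -1).
Bottom-up per-node check:
  node 49: h_left=-1, h_right=-1, diff=0 [OK], height=0
  node 47: h_left=-1, h_right=0, diff=1 [OK], height=1
  node 43: h_left=-1, h_right=1, diff=2 [FAIL (|-1-1|=2 > 1)], height=2
  node 38: h_left=-1, h_right=2, diff=3 [FAIL (|-1-2|=3 > 1)], height=3
  node 35: h_left=-1, h_right=3, diff=4 [FAIL (|-1-3|=4 > 1)], height=4
  node 34: h_left=-1, h_right=4, diff=5 [FAIL (|-1-4|=5 > 1)], height=5
  node 21: h_left=-1, h_right=5, diff=6 [FAIL (|-1-5|=6 > 1)], height=6
  node 19: h_left=-1, h_right=6, diff=7 [FAIL (|-1-6|=7 > 1)], height=7
  node 7: h_left=-1, h_right=7, diff=8 [FAIL (|-1-7|=8 > 1)], height=8
  node 1: h_left=-1, h_right=8, diff=9 [FAIL (|-1-8|=9 > 1)], height=9
Node 43 violates the condition: |-1 - 1| = 2 > 1.
Result: Not balanced


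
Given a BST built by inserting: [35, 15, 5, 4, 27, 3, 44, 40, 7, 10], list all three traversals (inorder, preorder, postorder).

Tree insertion order: [35, 15, 5, 4, 27, 3, 44, 40, 7, 10]
Tree (level-order array): [35, 15, 44, 5, 27, 40, None, 4, 7, None, None, None, None, 3, None, None, 10]
Inorder (L, root, R): [3, 4, 5, 7, 10, 15, 27, 35, 40, 44]
Preorder (root, L, R): [35, 15, 5, 4, 3, 7, 10, 27, 44, 40]
Postorder (L, R, root): [3, 4, 10, 7, 5, 27, 15, 40, 44, 35]


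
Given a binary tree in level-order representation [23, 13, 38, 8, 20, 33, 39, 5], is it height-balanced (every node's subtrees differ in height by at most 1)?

Tree (level-order array): [23, 13, 38, 8, 20, 33, 39, 5]
Definition: a tree is height-balanced if, at every node, |h(left) - h(right)| <= 1 (empty subtree has height -1).
Bottom-up per-node check:
  node 5: h_left=-1, h_right=-1, diff=0 [OK], height=0
  node 8: h_left=0, h_right=-1, diff=1 [OK], height=1
  node 20: h_left=-1, h_right=-1, diff=0 [OK], height=0
  node 13: h_left=1, h_right=0, diff=1 [OK], height=2
  node 33: h_left=-1, h_right=-1, diff=0 [OK], height=0
  node 39: h_left=-1, h_right=-1, diff=0 [OK], height=0
  node 38: h_left=0, h_right=0, diff=0 [OK], height=1
  node 23: h_left=2, h_right=1, diff=1 [OK], height=3
All nodes satisfy the balance condition.
Result: Balanced


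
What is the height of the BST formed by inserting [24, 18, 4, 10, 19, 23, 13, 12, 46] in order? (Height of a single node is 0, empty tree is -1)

Insertion order: [24, 18, 4, 10, 19, 23, 13, 12, 46]
Tree (level-order array): [24, 18, 46, 4, 19, None, None, None, 10, None, 23, None, 13, None, None, 12]
Compute height bottom-up (empty subtree = -1):
  height(12) = 1 + max(-1, -1) = 0
  height(13) = 1 + max(0, -1) = 1
  height(10) = 1 + max(-1, 1) = 2
  height(4) = 1 + max(-1, 2) = 3
  height(23) = 1 + max(-1, -1) = 0
  height(19) = 1 + max(-1, 0) = 1
  height(18) = 1 + max(3, 1) = 4
  height(46) = 1 + max(-1, -1) = 0
  height(24) = 1 + max(4, 0) = 5
Height = 5


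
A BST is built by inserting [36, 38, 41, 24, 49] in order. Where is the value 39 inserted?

Starting tree (level order): [36, 24, 38, None, None, None, 41, None, 49]
Insertion path: 36 -> 38 -> 41
Result: insert 39 as left child of 41
Final tree (level order): [36, 24, 38, None, None, None, 41, 39, 49]


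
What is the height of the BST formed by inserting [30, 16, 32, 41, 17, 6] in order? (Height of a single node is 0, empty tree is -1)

Insertion order: [30, 16, 32, 41, 17, 6]
Tree (level-order array): [30, 16, 32, 6, 17, None, 41]
Compute height bottom-up (empty subtree = -1):
  height(6) = 1 + max(-1, -1) = 0
  height(17) = 1 + max(-1, -1) = 0
  height(16) = 1 + max(0, 0) = 1
  height(41) = 1 + max(-1, -1) = 0
  height(32) = 1 + max(-1, 0) = 1
  height(30) = 1 + max(1, 1) = 2
Height = 2


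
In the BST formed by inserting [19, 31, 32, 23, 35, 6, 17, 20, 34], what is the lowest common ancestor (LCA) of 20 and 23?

Tree insertion order: [19, 31, 32, 23, 35, 6, 17, 20, 34]
Tree (level-order array): [19, 6, 31, None, 17, 23, 32, None, None, 20, None, None, 35, None, None, 34]
In a BST, the LCA of p=20, q=23 is the first node v on the
root-to-leaf path with p <= v <= q (go left if both < v, right if both > v).
Walk from root:
  at 19: both 20 and 23 > 19, go right
  at 31: both 20 and 23 < 31, go left
  at 23: 20 <= 23 <= 23, this is the LCA
LCA = 23


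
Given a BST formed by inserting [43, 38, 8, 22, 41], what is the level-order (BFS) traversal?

Tree insertion order: [43, 38, 8, 22, 41]
Tree (level-order array): [43, 38, None, 8, 41, None, 22]
BFS from the root, enqueuing left then right child of each popped node:
  queue [43] -> pop 43, enqueue [38], visited so far: [43]
  queue [38] -> pop 38, enqueue [8, 41], visited so far: [43, 38]
  queue [8, 41] -> pop 8, enqueue [22], visited so far: [43, 38, 8]
  queue [41, 22] -> pop 41, enqueue [none], visited so far: [43, 38, 8, 41]
  queue [22] -> pop 22, enqueue [none], visited so far: [43, 38, 8, 41, 22]
Result: [43, 38, 8, 41, 22]


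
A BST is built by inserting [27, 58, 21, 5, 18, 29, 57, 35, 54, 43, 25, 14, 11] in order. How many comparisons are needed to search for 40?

Search path for 40: 27 -> 58 -> 29 -> 57 -> 35 -> 54 -> 43
Found: False
Comparisons: 7


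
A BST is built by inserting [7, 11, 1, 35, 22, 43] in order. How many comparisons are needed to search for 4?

Search path for 4: 7 -> 1
Found: False
Comparisons: 2


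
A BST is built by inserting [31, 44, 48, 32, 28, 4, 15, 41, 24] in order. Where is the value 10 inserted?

Starting tree (level order): [31, 28, 44, 4, None, 32, 48, None, 15, None, 41, None, None, None, 24]
Insertion path: 31 -> 28 -> 4 -> 15
Result: insert 10 as left child of 15
Final tree (level order): [31, 28, 44, 4, None, 32, 48, None, 15, None, 41, None, None, 10, 24]


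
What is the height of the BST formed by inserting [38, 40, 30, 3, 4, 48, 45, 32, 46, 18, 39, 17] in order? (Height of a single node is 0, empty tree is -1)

Insertion order: [38, 40, 30, 3, 4, 48, 45, 32, 46, 18, 39, 17]
Tree (level-order array): [38, 30, 40, 3, 32, 39, 48, None, 4, None, None, None, None, 45, None, None, 18, None, 46, 17]
Compute height bottom-up (empty subtree = -1):
  height(17) = 1 + max(-1, -1) = 0
  height(18) = 1 + max(0, -1) = 1
  height(4) = 1 + max(-1, 1) = 2
  height(3) = 1 + max(-1, 2) = 3
  height(32) = 1 + max(-1, -1) = 0
  height(30) = 1 + max(3, 0) = 4
  height(39) = 1 + max(-1, -1) = 0
  height(46) = 1 + max(-1, -1) = 0
  height(45) = 1 + max(-1, 0) = 1
  height(48) = 1 + max(1, -1) = 2
  height(40) = 1 + max(0, 2) = 3
  height(38) = 1 + max(4, 3) = 5
Height = 5


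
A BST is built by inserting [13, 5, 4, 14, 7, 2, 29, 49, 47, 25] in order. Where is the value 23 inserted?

Starting tree (level order): [13, 5, 14, 4, 7, None, 29, 2, None, None, None, 25, 49, None, None, None, None, 47]
Insertion path: 13 -> 14 -> 29 -> 25
Result: insert 23 as left child of 25
Final tree (level order): [13, 5, 14, 4, 7, None, 29, 2, None, None, None, 25, 49, None, None, 23, None, 47]


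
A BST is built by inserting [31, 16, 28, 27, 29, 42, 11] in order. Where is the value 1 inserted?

Starting tree (level order): [31, 16, 42, 11, 28, None, None, None, None, 27, 29]
Insertion path: 31 -> 16 -> 11
Result: insert 1 as left child of 11
Final tree (level order): [31, 16, 42, 11, 28, None, None, 1, None, 27, 29]


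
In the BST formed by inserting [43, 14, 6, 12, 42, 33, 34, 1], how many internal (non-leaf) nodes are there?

Tree built from: [43, 14, 6, 12, 42, 33, 34, 1]
Tree (level-order array): [43, 14, None, 6, 42, 1, 12, 33, None, None, None, None, None, None, 34]
Rule: An internal node has at least one child.
Per-node child counts:
  node 43: 1 child(ren)
  node 14: 2 child(ren)
  node 6: 2 child(ren)
  node 1: 0 child(ren)
  node 12: 0 child(ren)
  node 42: 1 child(ren)
  node 33: 1 child(ren)
  node 34: 0 child(ren)
Matching nodes: [43, 14, 6, 42, 33]
Count of internal (non-leaf) nodes: 5


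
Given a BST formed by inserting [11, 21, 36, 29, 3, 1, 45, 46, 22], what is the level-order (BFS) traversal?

Tree insertion order: [11, 21, 36, 29, 3, 1, 45, 46, 22]
Tree (level-order array): [11, 3, 21, 1, None, None, 36, None, None, 29, 45, 22, None, None, 46]
BFS from the root, enqueuing left then right child of each popped node:
  queue [11] -> pop 11, enqueue [3, 21], visited so far: [11]
  queue [3, 21] -> pop 3, enqueue [1], visited so far: [11, 3]
  queue [21, 1] -> pop 21, enqueue [36], visited so far: [11, 3, 21]
  queue [1, 36] -> pop 1, enqueue [none], visited so far: [11, 3, 21, 1]
  queue [36] -> pop 36, enqueue [29, 45], visited so far: [11, 3, 21, 1, 36]
  queue [29, 45] -> pop 29, enqueue [22], visited so far: [11, 3, 21, 1, 36, 29]
  queue [45, 22] -> pop 45, enqueue [46], visited so far: [11, 3, 21, 1, 36, 29, 45]
  queue [22, 46] -> pop 22, enqueue [none], visited so far: [11, 3, 21, 1, 36, 29, 45, 22]
  queue [46] -> pop 46, enqueue [none], visited so far: [11, 3, 21, 1, 36, 29, 45, 22, 46]
Result: [11, 3, 21, 1, 36, 29, 45, 22, 46]


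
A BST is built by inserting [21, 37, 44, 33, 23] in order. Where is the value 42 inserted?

Starting tree (level order): [21, None, 37, 33, 44, 23]
Insertion path: 21 -> 37 -> 44
Result: insert 42 as left child of 44
Final tree (level order): [21, None, 37, 33, 44, 23, None, 42]


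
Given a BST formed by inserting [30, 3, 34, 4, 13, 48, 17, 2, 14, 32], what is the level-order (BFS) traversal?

Tree insertion order: [30, 3, 34, 4, 13, 48, 17, 2, 14, 32]
Tree (level-order array): [30, 3, 34, 2, 4, 32, 48, None, None, None, 13, None, None, None, None, None, 17, 14]
BFS from the root, enqueuing left then right child of each popped node:
  queue [30] -> pop 30, enqueue [3, 34], visited so far: [30]
  queue [3, 34] -> pop 3, enqueue [2, 4], visited so far: [30, 3]
  queue [34, 2, 4] -> pop 34, enqueue [32, 48], visited so far: [30, 3, 34]
  queue [2, 4, 32, 48] -> pop 2, enqueue [none], visited so far: [30, 3, 34, 2]
  queue [4, 32, 48] -> pop 4, enqueue [13], visited so far: [30, 3, 34, 2, 4]
  queue [32, 48, 13] -> pop 32, enqueue [none], visited so far: [30, 3, 34, 2, 4, 32]
  queue [48, 13] -> pop 48, enqueue [none], visited so far: [30, 3, 34, 2, 4, 32, 48]
  queue [13] -> pop 13, enqueue [17], visited so far: [30, 3, 34, 2, 4, 32, 48, 13]
  queue [17] -> pop 17, enqueue [14], visited so far: [30, 3, 34, 2, 4, 32, 48, 13, 17]
  queue [14] -> pop 14, enqueue [none], visited so far: [30, 3, 34, 2, 4, 32, 48, 13, 17, 14]
Result: [30, 3, 34, 2, 4, 32, 48, 13, 17, 14]


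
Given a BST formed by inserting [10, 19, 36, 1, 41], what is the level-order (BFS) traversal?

Tree insertion order: [10, 19, 36, 1, 41]
Tree (level-order array): [10, 1, 19, None, None, None, 36, None, 41]
BFS from the root, enqueuing left then right child of each popped node:
  queue [10] -> pop 10, enqueue [1, 19], visited so far: [10]
  queue [1, 19] -> pop 1, enqueue [none], visited so far: [10, 1]
  queue [19] -> pop 19, enqueue [36], visited so far: [10, 1, 19]
  queue [36] -> pop 36, enqueue [41], visited so far: [10, 1, 19, 36]
  queue [41] -> pop 41, enqueue [none], visited so far: [10, 1, 19, 36, 41]
Result: [10, 1, 19, 36, 41]


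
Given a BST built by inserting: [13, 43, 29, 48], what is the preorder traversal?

Tree insertion order: [13, 43, 29, 48]
Tree (level-order array): [13, None, 43, 29, 48]
Preorder traversal: [13, 43, 29, 48]


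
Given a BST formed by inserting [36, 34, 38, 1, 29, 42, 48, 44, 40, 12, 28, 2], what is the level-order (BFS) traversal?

Tree insertion order: [36, 34, 38, 1, 29, 42, 48, 44, 40, 12, 28, 2]
Tree (level-order array): [36, 34, 38, 1, None, None, 42, None, 29, 40, 48, 12, None, None, None, 44, None, 2, 28]
BFS from the root, enqueuing left then right child of each popped node:
  queue [36] -> pop 36, enqueue [34, 38], visited so far: [36]
  queue [34, 38] -> pop 34, enqueue [1], visited so far: [36, 34]
  queue [38, 1] -> pop 38, enqueue [42], visited so far: [36, 34, 38]
  queue [1, 42] -> pop 1, enqueue [29], visited so far: [36, 34, 38, 1]
  queue [42, 29] -> pop 42, enqueue [40, 48], visited so far: [36, 34, 38, 1, 42]
  queue [29, 40, 48] -> pop 29, enqueue [12], visited so far: [36, 34, 38, 1, 42, 29]
  queue [40, 48, 12] -> pop 40, enqueue [none], visited so far: [36, 34, 38, 1, 42, 29, 40]
  queue [48, 12] -> pop 48, enqueue [44], visited so far: [36, 34, 38, 1, 42, 29, 40, 48]
  queue [12, 44] -> pop 12, enqueue [2, 28], visited so far: [36, 34, 38, 1, 42, 29, 40, 48, 12]
  queue [44, 2, 28] -> pop 44, enqueue [none], visited so far: [36, 34, 38, 1, 42, 29, 40, 48, 12, 44]
  queue [2, 28] -> pop 2, enqueue [none], visited so far: [36, 34, 38, 1, 42, 29, 40, 48, 12, 44, 2]
  queue [28] -> pop 28, enqueue [none], visited so far: [36, 34, 38, 1, 42, 29, 40, 48, 12, 44, 2, 28]
Result: [36, 34, 38, 1, 42, 29, 40, 48, 12, 44, 2, 28]


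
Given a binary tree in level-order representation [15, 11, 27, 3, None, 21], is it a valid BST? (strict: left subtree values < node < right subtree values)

Level-order array: [15, 11, 27, 3, None, 21]
Validate using subtree bounds (lo, hi): at each node, require lo < value < hi,
then recurse left with hi=value and right with lo=value.
Preorder trace (stopping at first violation):
  at node 15 with bounds (-inf, +inf): OK
  at node 11 with bounds (-inf, 15): OK
  at node 3 with bounds (-inf, 11): OK
  at node 27 with bounds (15, +inf): OK
  at node 21 with bounds (15, 27): OK
No violation found at any node.
Result: Valid BST


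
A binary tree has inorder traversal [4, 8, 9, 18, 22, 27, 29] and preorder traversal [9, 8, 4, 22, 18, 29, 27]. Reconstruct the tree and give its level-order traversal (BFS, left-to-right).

Inorder:  [4, 8, 9, 18, 22, 27, 29]
Preorder: [9, 8, 4, 22, 18, 29, 27]
Algorithm: preorder visits root first, so consume preorder in order;
for each root, split the current inorder slice at that value into
left-subtree inorder and right-subtree inorder, then recurse.
Recursive splits:
  root=9; inorder splits into left=[4, 8], right=[18, 22, 27, 29]
  root=8; inorder splits into left=[4], right=[]
  root=4; inorder splits into left=[], right=[]
  root=22; inorder splits into left=[18], right=[27, 29]
  root=18; inorder splits into left=[], right=[]
  root=29; inorder splits into left=[27], right=[]
  root=27; inorder splits into left=[], right=[]
Reconstructed level-order: [9, 8, 22, 4, 18, 29, 27]


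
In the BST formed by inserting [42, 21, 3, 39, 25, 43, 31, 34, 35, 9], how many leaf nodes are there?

Tree built from: [42, 21, 3, 39, 25, 43, 31, 34, 35, 9]
Tree (level-order array): [42, 21, 43, 3, 39, None, None, None, 9, 25, None, None, None, None, 31, None, 34, None, 35]
Rule: A leaf has 0 children.
Per-node child counts:
  node 42: 2 child(ren)
  node 21: 2 child(ren)
  node 3: 1 child(ren)
  node 9: 0 child(ren)
  node 39: 1 child(ren)
  node 25: 1 child(ren)
  node 31: 1 child(ren)
  node 34: 1 child(ren)
  node 35: 0 child(ren)
  node 43: 0 child(ren)
Matching nodes: [9, 35, 43]
Count of leaf nodes: 3


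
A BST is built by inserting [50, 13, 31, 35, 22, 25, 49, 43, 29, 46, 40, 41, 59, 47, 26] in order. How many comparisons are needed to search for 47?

Search path for 47: 50 -> 13 -> 31 -> 35 -> 49 -> 43 -> 46 -> 47
Found: True
Comparisons: 8


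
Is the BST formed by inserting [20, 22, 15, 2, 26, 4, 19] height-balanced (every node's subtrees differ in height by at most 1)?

Tree (level-order array): [20, 15, 22, 2, 19, None, 26, None, 4]
Definition: a tree is height-balanced if, at every node, |h(left) - h(right)| <= 1 (empty subtree has height -1).
Bottom-up per-node check:
  node 4: h_left=-1, h_right=-1, diff=0 [OK], height=0
  node 2: h_left=-1, h_right=0, diff=1 [OK], height=1
  node 19: h_left=-1, h_right=-1, diff=0 [OK], height=0
  node 15: h_left=1, h_right=0, diff=1 [OK], height=2
  node 26: h_left=-1, h_right=-1, diff=0 [OK], height=0
  node 22: h_left=-1, h_right=0, diff=1 [OK], height=1
  node 20: h_left=2, h_right=1, diff=1 [OK], height=3
All nodes satisfy the balance condition.
Result: Balanced


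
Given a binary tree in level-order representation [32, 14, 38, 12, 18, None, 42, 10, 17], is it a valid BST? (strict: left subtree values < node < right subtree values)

Level-order array: [32, 14, 38, 12, 18, None, 42, 10, 17]
Validate using subtree bounds (lo, hi): at each node, require lo < value < hi,
then recurse left with hi=value and right with lo=value.
Preorder trace (stopping at first violation):
  at node 32 with bounds (-inf, +inf): OK
  at node 14 with bounds (-inf, 32): OK
  at node 12 with bounds (-inf, 14): OK
  at node 10 with bounds (-inf, 12): OK
  at node 17 with bounds (12, 14): VIOLATION
Node 17 violates its bound: not (12 < 17 < 14).
Result: Not a valid BST


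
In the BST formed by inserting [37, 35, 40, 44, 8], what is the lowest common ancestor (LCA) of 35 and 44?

Tree insertion order: [37, 35, 40, 44, 8]
Tree (level-order array): [37, 35, 40, 8, None, None, 44]
In a BST, the LCA of p=35, q=44 is the first node v on the
root-to-leaf path with p <= v <= q (go left if both < v, right if both > v).
Walk from root:
  at 37: 35 <= 37 <= 44, this is the LCA
LCA = 37


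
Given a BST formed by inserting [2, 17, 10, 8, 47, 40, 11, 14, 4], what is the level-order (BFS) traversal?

Tree insertion order: [2, 17, 10, 8, 47, 40, 11, 14, 4]
Tree (level-order array): [2, None, 17, 10, 47, 8, 11, 40, None, 4, None, None, 14]
BFS from the root, enqueuing left then right child of each popped node:
  queue [2] -> pop 2, enqueue [17], visited so far: [2]
  queue [17] -> pop 17, enqueue [10, 47], visited so far: [2, 17]
  queue [10, 47] -> pop 10, enqueue [8, 11], visited so far: [2, 17, 10]
  queue [47, 8, 11] -> pop 47, enqueue [40], visited so far: [2, 17, 10, 47]
  queue [8, 11, 40] -> pop 8, enqueue [4], visited so far: [2, 17, 10, 47, 8]
  queue [11, 40, 4] -> pop 11, enqueue [14], visited so far: [2, 17, 10, 47, 8, 11]
  queue [40, 4, 14] -> pop 40, enqueue [none], visited so far: [2, 17, 10, 47, 8, 11, 40]
  queue [4, 14] -> pop 4, enqueue [none], visited so far: [2, 17, 10, 47, 8, 11, 40, 4]
  queue [14] -> pop 14, enqueue [none], visited so far: [2, 17, 10, 47, 8, 11, 40, 4, 14]
Result: [2, 17, 10, 47, 8, 11, 40, 4, 14]


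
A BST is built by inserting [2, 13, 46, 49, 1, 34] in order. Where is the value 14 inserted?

Starting tree (level order): [2, 1, 13, None, None, None, 46, 34, 49]
Insertion path: 2 -> 13 -> 46 -> 34
Result: insert 14 as left child of 34
Final tree (level order): [2, 1, 13, None, None, None, 46, 34, 49, 14]


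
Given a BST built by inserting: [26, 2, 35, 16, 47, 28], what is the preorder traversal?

Tree insertion order: [26, 2, 35, 16, 47, 28]
Tree (level-order array): [26, 2, 35, None, 16, 28, 47]
Preorder traversal: [26, 2, 16, 35, 28, 47]


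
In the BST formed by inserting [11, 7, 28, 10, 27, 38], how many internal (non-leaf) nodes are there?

Tree built from: [11, 7, 28, 10, 27, 38]
Tree (level-order array): [11, 7, 28, None, 10, 27, 38]
Rule: An internal node has at least one child.
Per-node child counts:
  node 11: 2 child(ren)
  node 7: 1 child(ren)
  node 10: 0 child(ren)
  node 28: 2 child(ren)
  node 27: 0 child(ren)
  node 38: 0 child(ren)
Matching nodes: [11, 7, 28]
Count of internal (non-leaf) nodes: 3


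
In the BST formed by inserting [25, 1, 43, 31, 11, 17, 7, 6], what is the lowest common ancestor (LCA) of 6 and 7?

Tree insertion order: [25, 1, 43, 31, 11, 17, 7, 6]
Tree (level-order array): [25, 1, 43, None, 11, 31, None, 7, 17, None, None, 6]
In a BST, the LCA of p=6, q=7 is the first node v on the
root-to-leaf path with p <= v <= q (go left if both < v, right if both > v).
Walk from root:
  at 25: both 6 and 7 < 25, go left
  at 1: both 6 and 7 > 1, go right
  at 11: both 6 and 7 < 11, go left
  at 7: 6 <= 7 <= 7, this is the LCA
LCA = 7


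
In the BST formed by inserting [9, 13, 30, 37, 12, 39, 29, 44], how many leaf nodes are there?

Tree built from: [9, 13, 30, 37, 12, 39, 29, 44]
Tree (level-order array): [9, None, 13, 12, 30, None, None, 29, 37, None, None, None, 39, None, 44]
Rule: A leaf has 0 children.
Per-node child counts:
  node 9: 1 child(ren)
  node 13: 2 child(ren)
  node 12: 0 child(ren)
  node 30: 2 child(ren)
  node 29: 0 child(ren)
  node 37: 1 child(ren)
  node 39: 1 child(ren)
  node 44: 0 child(ren)
Matching nodes: [12, 29, 44]
Count of leaf nodes: 3


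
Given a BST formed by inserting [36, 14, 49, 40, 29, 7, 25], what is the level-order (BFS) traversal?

Tree insertion order: [36, 14, 49, 40, 29, 7, 25]
Tree (level-order array): [36, 14, 49, 7, 29, 40, None, None, None, 25]
BFS from the root, enqueuing left then right child of each popped node:
  queue [36] -> pop 36, enqueue [14, 49], visited so far: [36]
  queue [14, 49] -> pop 14, enqueue [7, 29], visited so far: [36, 14]
  queue [49, 7, 29] -> pop 49, enqueue [40], visited so far: [36, 14, 49]
  queue [7, 29, 40] -> pop 7, enqueue [none], visited so far: [36, 14, 49, 7]
  queue [29, 40] -> pop 29, enqueue [25], visited so far: [36, 14, 49, 7, 29]
  queue [40, 25] -> pop 40, enqueue [none], visited so far: [36, 14, 49, 7, 29, 40]
  queue [25] -> pop 25, enqueue [none], visited so far: [36, 14, 49, 7, 29, 40, 25]
Result: [36, 14, 49, 7, 29, 40, 25]


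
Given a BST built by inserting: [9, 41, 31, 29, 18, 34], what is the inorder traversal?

Tree insertion order: [9, 41, 31, 29, 18, 34]
Tree (level-order array): [9, None, 41, 31, None, 29, 34, 18]
Inorder traversal: [9, 18, 29, 31, 34, 41]


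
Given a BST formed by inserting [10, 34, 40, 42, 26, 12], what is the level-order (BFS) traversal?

Tree insertion order: [10, 34, 40, 42, 26, 12]
Tree (level-order array): [10, None, 34, 26, 40, 12, None, None, 42]
BFS from the root, enqueuing left then right child of each popped node:
  queue [10] -> pop 10, enqueue [34], visited so far: [10]
  queue [34] -> pop 34, enqueue [26, 40], visited so far: [10, 34]
  queue [26, 40] -> pop 26, enqueue [12], visited so far: [10, 34, 26]
  queue [40, 12] -> pop 40, enqueue [42], visited so far: [10, 34, 26, 40]
  queue [12, 42] -> pop 12, enqueue [none], visited so far: [10, 34, 26, 40, 12]
  queue [42] -> pop 42, enqueue [none], visited so far: [10, 34, 26, 40, 12, 42]
Result: [10, 34, 26, 40, 12, 42]


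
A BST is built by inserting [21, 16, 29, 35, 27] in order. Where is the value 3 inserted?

Starting tree (level order): [21, 16, 29, None, None, 27, 35]
Insertion path: 21 -> 16
Result: insert 3 as left child of 16
Final tree (level order): [21, 16, 29, 3, None, 27, 35]


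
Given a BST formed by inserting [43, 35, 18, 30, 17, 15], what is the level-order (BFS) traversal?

Tree insertion order: [43, 35, 18, 30, 17, 15]
Tree (level-order array): [43, 35, None, 18, None, 17, 30, 15]
BFS from the root, enqueuing left then right child of each popped node:
  queue [43] -> pop 43, enqueue [35], visited so far: [43]
  queue [35] -> pop 35, enqueue [18], visited so far: [43, 35]
  queue [18] -> pop 18, enqueue [17, 30], visited so far: [43, 35, 18]
  queue [17, 30] -> pop 17, enqueue [15], visited so far: [43, 35, 18, 17]
  queue [30, 15] -> pop 30, enqueue [none], visited so far: [43, 35, 18, 17, 30]
  queue [15] -> pop 15, enqueue [none], visited so far: [43, 35, 18, 17, 30, 15]
Result: [43, 35, 18, 17, 30, 15]


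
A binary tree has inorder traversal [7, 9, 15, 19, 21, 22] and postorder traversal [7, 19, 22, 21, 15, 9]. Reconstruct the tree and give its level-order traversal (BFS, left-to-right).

Inorder:   [7, 9, 15, 19, 21, 22]
Postorder: [7, 19, 22, 21, 15, 9]
Algorithm: postorder visits root last, so walk postorder right-to-left;
each value is the root of the current inorder slice — split it at that
value, recurse on the right subtree first, then the left.
Recursive splits:
  root=9; inorder splits into left=[7], right=[15, 19, 21, 22]
  root=15; inorder splits into left=[], right=[19, 21, 22]
  root=21; inorder splits into left=[19], right=[22]
  root=22; inorder splits into left=[], right=[]
  root=19; inorder splits into left=[], right=[]
  root=7; inorder splits into left=[], right=[]
Reconstructed level-order: [9, 7, 15, 21, 19, 22]


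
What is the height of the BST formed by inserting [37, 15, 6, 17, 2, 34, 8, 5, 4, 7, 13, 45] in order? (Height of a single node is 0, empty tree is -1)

Insertion order: [37, 15, 6, 17, 2, 34, 8, 5, 4, 7, 13, 45]
Tree (level-order array): [37, 15, 45, 6, 17, None, None, 2, 8, None, 34, None, 5, 7, 13, None, None, 4]
Compute height bottom-up (empty subtree = -1):
  height(4) = 1 + max(-1, -1) = 0
  height(5) = 1 + max(0, -1) = 1
  height(2) = 1 + max(-1, 1) = 2
  height(7) = 1 + max(-1, -1) = 0
  height(13) = 1 + max(-1, -1) = 0
  height(8) = 1 + max(0, 0) = 1
  height(6) = 1 + max(2, 1) = 3
  height(34) = 1 + max(-1, -1) = 0
  height(17) = 1 + max(-1, 0) = 1
  height(15) = 1 + max(3, 1) = 4
  height(45) = 1 + max(-1, -1) = 0
  height(37) = 1 + max(4, 0) = 5
Height = 5


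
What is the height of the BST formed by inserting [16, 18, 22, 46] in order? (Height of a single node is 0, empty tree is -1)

Insertion order: [16, 18, 22, 46]
Tree (level-order array): [16, None, 18, None, 22, None, 46]
Compute height bottom-up (empty subtree = -1):
  height(46) = 1 + max(-1, -1) = 0
  height(22) = 1 + max(-1, 0) = 1
  height(18) = 1 + max(-1, 1) = 2
  height(16) = 1 + max(-1, 2) = 3
Height = 3


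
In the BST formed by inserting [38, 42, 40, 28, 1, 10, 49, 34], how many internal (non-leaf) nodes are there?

Tree built from: [38, 42, 40, 28, 1, 10, 49, 34]
Tree (level-order array): [38, 28, 42, 1, 34, 40, 49, None, 10]
Rule: An internal node has at least one child.
Per-node child counts:
  node 38: 2 child(ren)
  node 28: 2 child(ren)
  node 1: 1 child(ren)
  node 10: 0 child(ren)
  node 34: 0 child(ren)
  node 42: 2 child(ren)
  node 40: 0 child(ren)
  node 49: 0 child(ren)
Matching nodes: [38, 28, 1, 42]
Count of internal (non-leaf) nodes: 4


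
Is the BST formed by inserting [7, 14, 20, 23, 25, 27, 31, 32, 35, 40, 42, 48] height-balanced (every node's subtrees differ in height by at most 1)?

Tree (level-order array): [7, None, 14, None, 20, None, 23, None, 25, None, 27, None, 31, None, 32, None, 35, None, 40, None, 42, None, 48]
Definition: a tree is height-balanced if, at every node, |h(left) - h(right)| <= 1 (empty subtree has height -1).
Bottom-up per-node check:
  node 48: h_left=-1, h_right=-1, diff=0 [OK], height=0
  node 42: h_left=-1, h_right=0, diff=1 [OK], height=1
  node 40: h_left=-1, h_right=1, diff=2 [FAIL (|-1-1|=2 > 1)], height=2
  node 35: h_left=-1, h_right=2, diff=3 [FAIL (|-1-2|=3 > 1)], height=3
  node 32: h_left=-1, h_right=3, diff=4 [FAIL (|-1-3|=4 > 1)], height=4
  node 31: h_left=-1, h_right=4, diff=5 [FAIL (|-1-4|=5 > 1)], height=5
  node 27: h_left=-1, h_right=5, diff=6 [FAIL (|-1-5|=6 > 1)], height=6
  node 25: h_left=-1, h_right=6, diff=7 [FAIL (|-1-6|=7 > 1)], height=7
  node 23: h_left=-1, h_right=7, diff=8 [FAIL (|-1-7|=8 > 1)], height=8
  node 20: h_left=-1, h_right=8, diff=9 [FAIL (|-1-8|=9 > 1)], height=9
  node 14: h_left=-1, h_right=9, diff=10 [FAIL (|-1-9|=10 > 1)], height=10
  node 7: h_left=-1, h_right=10, diff=11 [FAIL (|-1-10|=11 > 1)], height=11
Node 40 violates the condition: |-1 - 1| = 2 > 1.
Result: Not balanced


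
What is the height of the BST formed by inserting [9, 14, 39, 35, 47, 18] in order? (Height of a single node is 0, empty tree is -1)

Insertion order: [9, 14, 39, 35, 47, 18]
Tree (level-order array): [9, None, 14, None, 39, 35, 47, 18]
Compute height bottom-up (empty subtree = -1):
  height(18) = 1 + max(-1, -1) = 0
  height(35) = 1 + max(0, -1) = 1
  height(47) = 1 + max(-1, -1) = 0
  height(39) = 1 + max(1, 0) = 2
  height(14) = 1 + max(-1, 2) = 3
  height(9) = 1 + max(-1, 3) = 4
Height = 4


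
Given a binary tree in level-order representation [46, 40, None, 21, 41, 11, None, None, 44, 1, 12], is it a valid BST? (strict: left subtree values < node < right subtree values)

Level-order array: [46, 40, None, 21, 41, 11, None, None, 44, 1, 12]
Validate using subtree bounds (lo, hi): at each node, require lo < value < hi,
then recurse left with hi=value and right with lo=value.
Preorder trace (stopping at first violation):
  at node 46 with bounds (-inf, +inf): OK
  at node 40 with bounds (-inf, 46): OK
  at node 21 with bounds (-inf, 40): OK
  at node 11 with bounds (-inf, 21): OK
  at node 1 with bounds (-inf, 11): OK
  at node 12 with bounds (11, 21): OK
  at node 41 with bounds (40, 46): OK
  at node 44 with bounds (41, 46): OK
No violation found at any node.
Result: Valid BST


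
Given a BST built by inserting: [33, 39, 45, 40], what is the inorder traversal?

Tree insertion order: [33, 39, 45, 40]
Tree (level-order array): [33, None, 39, None, 45, 40]
Inorder traversal: [33, 39, 40, 45]


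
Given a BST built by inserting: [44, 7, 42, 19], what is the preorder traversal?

Tree insertion order: [44, 7, 42, 19]
Tree (level-order array): [44, 7, None, None, 42, 19]
Preorder traversal: [44, 7, 42, 19]


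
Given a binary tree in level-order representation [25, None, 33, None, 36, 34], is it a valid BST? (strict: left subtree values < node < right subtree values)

Level-order array: [25, None, 33, None, 36, 34]
Validate using subtree bounds (lo, hi): at each node, require lo < value < hi,
then recurse left with hi=value and right with lo=value.
Preorder trace (stopping at first violation):
  at node 25 with bounds (-inf, +inf): OK
  at node 33 with bounds (25, +inf): OK
  at node 36 with bounds (33, +inf): OK
  at node 34 with bounds (33, 36): OK
No violation found at any node.
Result: Valid BST


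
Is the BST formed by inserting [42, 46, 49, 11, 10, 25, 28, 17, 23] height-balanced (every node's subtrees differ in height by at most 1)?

Tree (level-order array): [42, 11, 46, 10, 25, None, 49, None, None, 17, 28, None, None, None, 23]
Definition: a tree is height-balanced if, at every node, |h(left) - h(right)| <= 1 (empty subtree has height -1).
Bottom-up per-node check:
  node 10: h_left=-1, h_right=-1, diff=0 [OK], height=0
  node 23: h_left=-1, h_right=-1, diff=0 [OK], height=0
  node 17: h_left=-1, h_right=0, diff=1 [OK], height=1
  node 28: h_left=-1, h_right=-1, diff=0 [OK], height=0
  node 25: h_left=1, h_right=0, diff=1 [OK], height=2
  node 11: h_left=0, h_right=2, diff=2 [FAIL (|0-2|=2 > 1)], height=3
  node 49: h_left=-1, h_right=-1, diff=0 [OK], height=0
  node 46: h_left=-1, h_right=0, diff=1 [OK], height=1
  node 42: h_left=3, h_right=1, diff=2 [FAIL (|3-1|=2 > 1)], height=4
Node 11 violates the condition: |0 - 2| = 2 > 1.
Result: Not balanced


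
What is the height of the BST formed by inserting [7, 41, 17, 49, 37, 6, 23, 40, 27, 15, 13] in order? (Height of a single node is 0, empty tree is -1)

Insertion order: [7, 41, 17, 49, 37, 6, 23, 40, 27, 15, 13]
Tree (level-order array): [7, 6, 41, None, None, 17, 49, 15, 37, None, None, 13, None, 23, 40, None, None, None, 27]
Compute height bottom-up (empty subtree = -1):
  height(6) = 1 + max(-1, -1) = 0
  height(13) = 1 + max(-1, -1) = 0
  height(15) = 1 + max(0, -1) = 1
  height(27) = 1 + max(-1, -1) = 0
  height(23) = 1 + max(-1, 0) = 1
  height(40) = 1 + max(-1, -1) = 0
  height(37) = 1 + max(1, 0) = 2
  height(17) = 1 + max(1, 2) = 3
  height(49) = 1 + max(-1, -1) = 0
  height(41) = 1 + max(3, 0) = 4
  height(7) = 1 + max(0, 4) = 5
Height = 5


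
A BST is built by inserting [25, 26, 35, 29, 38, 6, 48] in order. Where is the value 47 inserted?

Starting tree (level order): [25, 6, 26, None, None, None, 35, 29, 38, None, None, None, 48]
Insertion path: 25 -> 26 -> 35 -> 38 -> 48
Result: insert 47 as left child of 48
Final tree (level order): [25, 6, 26, None, None, None, 35, 29, 38, None, None, None, 48, 47]


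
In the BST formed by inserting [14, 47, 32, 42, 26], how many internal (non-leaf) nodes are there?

Tree built from: [14, 47, 32, 42, 26]
Tree (level-order array): [14, None, 47, 32, None, 26, 42]
Rule: An internal node has at least one child.
Per-node child counts:
  node 14: 1 child(ren)
  node 47: 1 child(ren)
  node 32: 2 child(ren)
  node 26: 0 child(ren)
  node 42: 0 child(ren)
Matching nodes: [14, 47, 32]
Count of internal (non-leaf) nodes: 3


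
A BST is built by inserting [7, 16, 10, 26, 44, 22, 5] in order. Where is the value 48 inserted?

Starting tree (level order): [7, 5, 16, None, None, 10, 26, None, None, 22, 44]
Insertion path: 7 -> 16 -> 26 -> 44
Result: insert 48 as right child of 44
Final tree (level order): [7, 5, 16, None, None, 10, 26, None, None, 22, 44, None, None, None, 48]


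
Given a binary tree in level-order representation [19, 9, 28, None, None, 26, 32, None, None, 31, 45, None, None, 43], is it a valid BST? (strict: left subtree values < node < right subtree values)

Level-order array: [19, 9, 28, None, None, 26, 32, None, None, 31, 45, None, None, 43]
Validate using subtree bounds (lo, hi): at each node, require lo < value < hi,
then recurse left with hi=value and right with lo=value.
Preorder trace (stopping at first violation):
  at node 19 with bounds (-inf, +inf): OK
  at node 9 with bounds (-inf, 19): OK
  at node 28 with bounds (19, +inf): OK
  at node 26 with bounds (19, 28): OK
  at node 32 with bounds (28, +inf): OK
  at node 31 with bounds (28, 32): OK
  at node 45 with bounds (32, +inf): OK
  at node 43 with bounds (32, 45): OK
No violation found at any node.
Result: Valid BST


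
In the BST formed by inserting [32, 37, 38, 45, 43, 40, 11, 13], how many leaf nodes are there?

Tree built from: [32, 37, 38, 45, 43, 40, 11, 13]
Tree (level-order array): [32, 11, 37, None, 13, None, 38, None, None, None, 45, 43, None, 40]
Rule: A leaf has 0 children.
Per-node child counts:
  node 32: 2 child(ren)
  node 11: 1 child(ren)
  node 13: 0 child(ren)
  node 37: 1 child(ren)
  node 38: 1 child(ren)
  node 45: 1 child(ren)
  node 43: 1 child(ren)
  node 40: 0 child(ren)
Matching nodes: [13, 40]
Count of leaf nodes: 2


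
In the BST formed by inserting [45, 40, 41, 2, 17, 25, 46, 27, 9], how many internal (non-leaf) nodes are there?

Tree built from: [45, 40, 41, 2, 17, 25, 46, 27, 9]
Tree (level-order array): [45, 40, 46, 2, 41, None, None, None, 17, None, None, 9, 25, None, None, None, 27]
Rule: An internal node has at least one child.
Per-node child counts:
  node 45: 2 child(ren)
  node 40: 2 child(ren)
  node 2: 1 child(ren)
  node 17: 2 child(ren)
  node 9: 0 child(ren)
  node 25: 1 child(ren)
  node 27: 0 child(ren)
  node 41: 0 child(ren)
  node 46: 0 child(ren)
Matching nodes: [45, 40, 2, 17, 25]
Count of internal (non-leaf) nodes: 5


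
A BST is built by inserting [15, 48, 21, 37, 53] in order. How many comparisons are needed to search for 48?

Search path for 48: 15 -> 48
Found: True
Comparisons: 2


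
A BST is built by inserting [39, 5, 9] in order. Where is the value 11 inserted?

Starting tree (level order): [39, 5, None, None, 9]
Insertion path: 39 -> 5 -> 9
Result: insert 11 as right child of 9
Final tree (level order): [39, 5, None, None, 9, None, 11]


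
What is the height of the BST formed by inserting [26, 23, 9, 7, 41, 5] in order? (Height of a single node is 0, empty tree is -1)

Insertion order: [26, 23, 9, 7, 41, 5]
Tree (level-order array): [26, 23, 41, 9, None, None, None, 7, None, 5]
Compute height bottom-up (empty subtree = -1):
  height(5) = 1 + max(-1, -1) = 0
  height(7) = 1 + max(0, -1) = 1
  height(9) = 1 + max(1, -1) = 2
  height(23) = 1 + max(2, -1) = 3
  height(41) = 1 + max(-1, -1) = 0
  height(26) = 1 + max(3, 0) = 4
Height = 4
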